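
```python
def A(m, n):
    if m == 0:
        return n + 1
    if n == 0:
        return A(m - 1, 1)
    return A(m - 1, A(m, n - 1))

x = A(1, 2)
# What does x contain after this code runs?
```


A(1, 2)
= A(0, A(1, 1))
First compute A(1, 1) = 3
= A(0, 3)
= 4


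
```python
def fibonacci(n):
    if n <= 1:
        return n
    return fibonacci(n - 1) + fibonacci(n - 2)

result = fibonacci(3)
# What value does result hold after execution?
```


fibonacci(3)
= fibonacci(2) + fibonacci(1)
Computing bottom-up: fibonacci(0)=0, fibonacci(1)=1, fibonacci(2)=1, fibonacci(3)=2
= 2


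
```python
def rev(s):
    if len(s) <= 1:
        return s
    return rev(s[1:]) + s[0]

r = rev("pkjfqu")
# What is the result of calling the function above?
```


rev("pkjfqu")
= rev("kjfqu") + "p"
= rev("jfqu") + "k" + "p"
= rev("fqu") + "j" + "k" + "p"
= rev("qu") + "f" + "j" + "k" + "p"
= rev("u") + "q" + "f" + "j" + "k" + "p"
= "u" + "q" + "f" + "j" + "k" + "p"
= "uqfjkp"


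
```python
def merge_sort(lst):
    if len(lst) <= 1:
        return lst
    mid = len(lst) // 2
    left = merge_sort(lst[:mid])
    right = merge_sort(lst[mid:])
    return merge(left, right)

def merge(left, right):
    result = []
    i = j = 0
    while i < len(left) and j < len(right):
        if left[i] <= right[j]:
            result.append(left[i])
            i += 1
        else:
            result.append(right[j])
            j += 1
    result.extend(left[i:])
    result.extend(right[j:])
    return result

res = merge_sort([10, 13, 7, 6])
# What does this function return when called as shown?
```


merge_sort([10, 13, 7, 6])
Split into [10, 13] and [7, 6]
Left sorted: [10, 13]
Right sorted: [6, 7]
Merge [10, 13] and [6, 7]
= [6, 7, 10, 13]


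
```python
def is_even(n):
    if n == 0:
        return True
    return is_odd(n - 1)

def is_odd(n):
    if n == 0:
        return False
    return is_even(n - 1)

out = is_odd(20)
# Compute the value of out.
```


is_odd(20)
= is_even(19)
= is_odd(18)
= is_even(17)
= is_odd(16)
= is_even(15)
= is_odd(14)
= is_even(13)
= is_odd(12)
= is_even(11)
= is_odd(10)
= is_even(9)
= is_odd(8)
= is_even(7)
= is_odd(6)
= is_even(5)
= is_odd(4)
= is_even(3)
= is_odd(2)
= is_even(1)
= is_odd(0)
n == 0: return False
= False


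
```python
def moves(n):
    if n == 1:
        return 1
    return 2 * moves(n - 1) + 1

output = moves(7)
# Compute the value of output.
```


moves(7)
= 2 * moves(6) + 1
= 2 * (2 * moves(5) + 1) + 1
= 2 * (2 * (2 * moves(4) + 1) + 1) + 1
= 2 * (2 * (2 * (2 * moves(3) + 1) + 1) + 1) + 1
= 2 * (2 * (2 * (2 * (2 * moves(2) + 1) + 1) + 1) + 1) + 1
= 2 * (2 * (2 * (2 * (2 * (2 * moves(1) + 1) + 1) + 1) + 1) + 1) + 1
Now compute bottom-up:
moves(1) = 1
moves(2) = 2 * 1 + 1 = 3
moves(3) = 2 * 3 + 1 = 7
moves(4) = 2 * 7 + 1 = 15
moves(5) = 2 * 15 + 1 = 31
moves(6) = 2 * 31 + 1 = 63
moves(7) = 2 * 63 + 1 = 127
= 127


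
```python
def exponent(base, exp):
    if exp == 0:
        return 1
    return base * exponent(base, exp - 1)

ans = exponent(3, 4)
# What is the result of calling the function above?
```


exponent(3, 4)
= 3 * exponent(3, 3)
= 3 * 3 * exponent(3, 2)
= 3 * 3 * 3 * exponent(3, 1)
= 3 * 3 * 3 * 3 * exponent(3, 0)
= 3 * 3 * 3 * 3 * 1
= 81


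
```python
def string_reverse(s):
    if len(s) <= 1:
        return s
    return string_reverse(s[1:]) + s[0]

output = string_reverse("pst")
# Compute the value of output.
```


string_reverse("pst")
= string_reverse("st") + "p"
= string_reverse("t") + "s" + "p"
= "t" + "s" + "p"
= "tsp"


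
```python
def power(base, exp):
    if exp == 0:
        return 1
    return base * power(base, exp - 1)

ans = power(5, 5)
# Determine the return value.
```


power(5, 5)
= 5 * power(5, 4)
= 5 * 5 * power(5, 3)
= 5 * 5 * 5 * power(5, 2)
= 5 * 5 * 5 * 5 * power(5, 1)
= 5 * 5 * 5 * 5 * 5 * power(5, 0)
= 5 * 5 * 5 * 5 * 5 * 1
= 3125


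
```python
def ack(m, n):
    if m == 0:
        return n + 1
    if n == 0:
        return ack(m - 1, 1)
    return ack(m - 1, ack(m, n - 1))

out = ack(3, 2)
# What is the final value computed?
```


ack(3, 2)
= ack(2, ack(3, 1))
First compute ack(3, 1) = 13
= ack(2, 13)
= 29


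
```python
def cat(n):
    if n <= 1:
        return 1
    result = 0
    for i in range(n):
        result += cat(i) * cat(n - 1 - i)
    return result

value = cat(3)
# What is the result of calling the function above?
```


cat(3)
= sum of cat(i) * cat(3-1-i) for i in 0..2
First compute sub-values bottom-up:
  cat(0) = 1, cat(1) = 1
  cat(2) = 1*1 + 1*1 = 2
Now cat(3):
  cat(0)*cat(2) = 1*2 = 2
  cat(1)*cat(1) = 1*1 = 1
  cat(2)*cat(0) = 2*1 = 2
= 2 + 1 + 2
= 5


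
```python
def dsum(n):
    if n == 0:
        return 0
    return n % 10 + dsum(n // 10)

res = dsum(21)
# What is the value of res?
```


dsum(21)
= 1 + dsum(2)
= 1 + 2 + dsum(0)
= 1 + 2 + 0
= 3


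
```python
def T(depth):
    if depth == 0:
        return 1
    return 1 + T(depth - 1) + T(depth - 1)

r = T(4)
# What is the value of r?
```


T(4)
= 1 + T(3) + T(3)
= 1 + 2 * T(3)
T(k) = 2^(k+1) - 1
T(0) = 1
T(1) = 3
T(2) = 7
T(3) = 15
T(4) = 31
T(4) = 2^5 - 1 = 31


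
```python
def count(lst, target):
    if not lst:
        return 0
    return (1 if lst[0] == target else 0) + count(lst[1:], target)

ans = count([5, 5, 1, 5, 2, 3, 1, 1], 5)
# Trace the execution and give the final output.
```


count([5, 5, 1, 5, 2, 3, 1, 1], 5)
lst[0]=5 == 5: 1 + count([5, 1, 5, 2, 3, 1, 1], 5)
lst[0]=5 == 5: 1 + count([1, 5, 2, 3, 1, 1], 5)
lst[0]=1 != 5: 0 + count([5, 2, 3, 1, 1], 5)
lst[0]=5 == 5: 1 + count([2, 3, 1, 1], 5)
lst[0]=2 != 5: 0 + count([3, 1, 1], 5)
lst[0]=3 != 5: 0 + count([1, 1], 5)
lst[0]=1 != 5: 0 + count([1], 5)
lst[0]=1 != 5: 0 + count([], 5)
= 3


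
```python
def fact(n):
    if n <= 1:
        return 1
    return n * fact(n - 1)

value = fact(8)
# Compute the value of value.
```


fact(8)
= 8 * fact(7)
= 8 * 7 * fact(6)
= 8 * 7 * 6 * fact(5)
= 8 * 7 * 6 * 5 * fact(4)
= 8 * 7 * 6 * 5 * 4 * fact(3)
= 8 * 7 * 6 * 5 * 4 * 3 * fact(2)
= 8 * 7 * 6 * 5 * 4 * 3 * 2 * fact(1)
= 8 * 7 * 6 * 5 * 4 * 3 * 2 * 1
= 40320


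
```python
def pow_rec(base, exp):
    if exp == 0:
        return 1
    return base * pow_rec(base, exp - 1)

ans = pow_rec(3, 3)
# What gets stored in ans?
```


pow_rec(3, 3)
= 3 * pow_rec(3, 2)
= 3 * 3 * pow_rec(3, 1)
= 3 * 3 * 3 * pow_rec(3, 0)
= 3 * 3 * 3 * 1
= 27


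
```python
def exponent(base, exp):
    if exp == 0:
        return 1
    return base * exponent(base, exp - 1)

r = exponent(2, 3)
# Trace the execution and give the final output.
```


exponent(2, 3)
= 2 * exponent(2, 2)
= 2 * 2 * exponent(2, 1)
= 2 * 2 * 2 * exponent(2, 0)
= 2 * 2 * 2 * 1
= 8


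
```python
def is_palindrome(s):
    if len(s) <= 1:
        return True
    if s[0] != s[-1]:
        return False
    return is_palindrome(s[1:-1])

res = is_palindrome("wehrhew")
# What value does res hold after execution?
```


is_palindrome("wehrhew")
"wehrhew": s[0]='w' == s[-1]='w' -> is_palindrome("ehrhe")
"ehrhe": s[0]='e' == s[-1]='e' -> is_palindrome("hrh")
"hrh": s[0]='h' == s[-1]='h' -> is_palindrome("r")
"r": len <= 1 -> True
= True


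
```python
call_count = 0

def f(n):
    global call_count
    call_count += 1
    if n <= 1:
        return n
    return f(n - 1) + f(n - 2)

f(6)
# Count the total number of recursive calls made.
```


f(6) calls f(5) and f(4); each non-base call branches into two more.
Let C(k) = total number of calls made by f(k), including the call to f(k) itself.
Base cases: C(0) = 1, C(1) = 1
Recurrence: C(k) = 1 + C(k-1) + C(k-2)
  C(2) = 1 + C(1) + C(0) = 1 + 1 + 1 = 3
  C(3) = 1 + C(2) + C(1) = 1 + 3 + 1 = 5
  C(4) = 1 + C(3) + C(2) = 1 + 5 + 3 = 9
  C(5) = 1 + C(4) + C(3) = 1 + 9 + 5 = 15
  C(6) = 1 + C(5) + C(4) = 1 + 15 + 9 = 25
Total calls = C(6) = 25


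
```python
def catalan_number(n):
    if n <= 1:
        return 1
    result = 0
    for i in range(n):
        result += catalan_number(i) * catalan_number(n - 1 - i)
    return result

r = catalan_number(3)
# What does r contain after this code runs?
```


catalan_number(3)
= sum of catalan_number(i) * catalan_number(3-1-i) for i in 0..2
First compute sub-values bottom-up:
  catalan_number(0) = 1, catalan_number(1) = 1
  catalan_number(2) = 1*1 + 1*1 = 2
Now catalan_number(3):
  catalan_number(0)*catalan_number(2) = 1*2 = 2
  catalan_number(1)*catalan_number(1) = 1*1 = 1
  catalan_number(2)*catalan_number(0) = 2*1 = 2
= 2 + 1 + 2
= 5


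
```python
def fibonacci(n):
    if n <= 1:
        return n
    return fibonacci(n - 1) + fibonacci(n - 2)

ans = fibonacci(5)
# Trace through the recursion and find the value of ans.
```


fibonacci(5)
= fibonacci(4) + fibonacci(3)
= (fibonacci(3) + fibonacci(2)) + fibonacci(3)
Computing bottom-up: fibonacci(0)=0, fibonacci(1)=1, fibonacci(2)=1, fibonacci(3)=2, fibonacci(4)=3, fibonacci(5)=5
= 5


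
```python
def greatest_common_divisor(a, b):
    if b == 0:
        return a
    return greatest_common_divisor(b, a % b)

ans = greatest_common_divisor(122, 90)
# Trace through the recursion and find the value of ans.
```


greatest_common_divisor(122, 90)
= greatest_common_divisor(90, 122 % 90) = greatest_common_divisor(90, 32)
= greatest_common_divisor(32, 90 % 32) = greatest_common_divisor(32, 26)
= greatest_common_divisor(26, 32 % 26) = greatest_common_divisor(26, 6)
= greatest_common_divisor(6, 26 % 6) = greatest_common_divisor(6, 2)
= greatest_common_divisor(2, 6 % 2) = greatest_common_divisor(2, 0)
b == 0, return a = 2


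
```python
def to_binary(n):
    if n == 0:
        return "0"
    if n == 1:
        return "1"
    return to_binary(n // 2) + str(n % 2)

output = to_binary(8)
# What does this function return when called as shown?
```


to_binary(8)
= to_binary(4) + "0"
= to_binary(2) + "0" + "0"
= to_binary(1) + "0" + "0" + "0"
= "1" + "0" + "0" + "0"
= "1000"


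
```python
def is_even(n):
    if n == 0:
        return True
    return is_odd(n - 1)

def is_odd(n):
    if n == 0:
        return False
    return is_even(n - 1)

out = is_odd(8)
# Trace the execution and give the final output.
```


is_odd(8)
= is_even(7)
= is_odd(6)
= is_even(5)
= is_odd(4)
= is_even(3)
= is_odd(2)
= is_even(1)
= is_odd(0)
n == 0: return False
= False


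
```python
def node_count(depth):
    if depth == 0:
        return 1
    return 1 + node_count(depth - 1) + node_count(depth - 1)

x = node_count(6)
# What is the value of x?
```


node_count(6)
= 1 + node_count(5) + node_count(5)
= 1 + 2 * node_count(5)
node_count(k) = 2^(k+1) - 1
node_count(0) = 1
node_count(1) = 3
node_count(2) = 7
node_count(3) = 15
node_count(4) = 31
node_count(6) = 2^7 - 1 = 127


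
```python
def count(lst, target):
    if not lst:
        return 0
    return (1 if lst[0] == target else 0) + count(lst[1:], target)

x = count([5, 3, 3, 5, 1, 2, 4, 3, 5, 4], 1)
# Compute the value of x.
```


count([5, 3, 3, 5, 1, 2, 4, 3, 5, 4], 1)
lst[0]=5 != 1: 0 + count([3, 3, 5, 1, 2, 4, 3, 5, 4], 1)
lst[0]=3 != 1: 0 + count([3, 5, 1, 2, 4, 3, 5, 4], 1)
lst[0]=3 != 1: 0 + count([5, 1, 2, 4, 3, 5, 4], 1)
lst[0]=5 != 1: 0 + count([1, 2, 4, 3, 5, 4], 1)
lst[0]=1 == 1: 1 + count([2, 4, 3, 5, 4], 1)
lst[0]=2 != 1: 0 + count([4, 3, 5, 4], 1)
lst[0]=4 != 1: 0 + count([3, 5, 4], 1)
lst[0]=3 != 1: 0 + count([5, 4], 1)
lst[0]=5 != 1: 0 + count([4], 1)
lst[0]=4 != 1: 0 + count([], 1)
= 1


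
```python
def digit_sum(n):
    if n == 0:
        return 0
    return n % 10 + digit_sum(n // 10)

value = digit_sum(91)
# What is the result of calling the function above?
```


digit_sum(91)
= 1 + digit_sum(9)
= 1 + 9 + digit_sum(0)
= 1 + 9 + 0
= 10


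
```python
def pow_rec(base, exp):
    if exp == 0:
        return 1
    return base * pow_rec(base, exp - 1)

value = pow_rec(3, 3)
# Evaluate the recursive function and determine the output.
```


pow_rec(3, 3)
= 3 * pow_rec(3, 2)
= 3 * 3 * pow_rec(3, 1)
= 3 * 3 * 3 * pow_rec(3, 0)
= 3 * 3 * 3 * 1
= 27


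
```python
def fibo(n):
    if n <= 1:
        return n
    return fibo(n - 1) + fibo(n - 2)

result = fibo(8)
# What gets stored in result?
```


fibo(8)
= fibo(7) + fibo(6)
= (fibo(6) + fibo(5)) + fibo(6)
Computing bottom-up: fibo(0)=0, fibo(1)=1, fibo(2)=1, fibo(3)=2, fibo(4)=3, fibo(5)=5, fibo(6)=8, fibo(7)=13, fibo(8)=21
= 21


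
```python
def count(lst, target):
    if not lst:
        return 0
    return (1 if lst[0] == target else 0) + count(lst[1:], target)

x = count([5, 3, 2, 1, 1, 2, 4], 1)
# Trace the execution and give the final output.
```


count([5, 3, 2, 1, 1, 2, 4], 1)
lst[0]=5 != 1: 0 + count([3, 2, 1, 1, 2, 4], 1)
lst[0]=3 != 1: 0 + count([2, 1, 1, 2, 4], 1)
lst[0]=2 != 1: 0 + count([1, 1, 2, 4], 1)
lst[0]=1 == 1: 1 + count([1, 2, 4], 1)
lst[0]=1 == 1: 1 + count([2, 4], 1)
lst[0]=2 != 1: 0 + count([4], 1)
lst[0]=4 != 1: 0 + count([], 1)
= 2


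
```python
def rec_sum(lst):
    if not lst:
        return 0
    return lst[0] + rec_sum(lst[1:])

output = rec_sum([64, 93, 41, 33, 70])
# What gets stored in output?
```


rec_sum([64, 93, 41, 33, 70])
= 64 + rec_sum([93, 41, 33, 70])
= 64 + 93 + rec_sum([41, 33, 70])
= 64 + 93 + 41 + rec_sum([33, 70])
= 64 + 93 + 41 + 33 + rec_sum([70])
= 64 + 93 + 41 + 33 + 70 + rec_sum([])
= 64 + 93 + 41 + 33 + 70 + 0
= 301


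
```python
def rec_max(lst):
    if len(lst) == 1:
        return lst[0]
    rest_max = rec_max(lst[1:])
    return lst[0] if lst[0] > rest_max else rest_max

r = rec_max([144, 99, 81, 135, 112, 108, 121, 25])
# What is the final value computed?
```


rec_max([144, 99, 81, 135, 112, 108, 121, 25])
= compare 144 with rec_max([99, 81, 135, 112, 108, 121, 25])
= compare 99 with rec_max([81, 135, 112, 108, 121, 25])
= compare 81 with rec_max([135, 112, 108, 121, 25])
= compare 135 with rec_max([112, 108, 121, 25])
= compare 112 with rec_max([108, 121, 25])
= compare 108 with rec_max([121, 25])
= compare 121 with rec_max([25])
Base: rec_max([25]) = 25
compare 121 with 25: max = 121
compare 108 with 121: max = 121
compare 112 with 121: max = 121
compare 135 with 121: max = 135
compare 81 with 135: max = 135
compare 99 with 135: max = 135
compare 144 with 135: max = 144
= 144


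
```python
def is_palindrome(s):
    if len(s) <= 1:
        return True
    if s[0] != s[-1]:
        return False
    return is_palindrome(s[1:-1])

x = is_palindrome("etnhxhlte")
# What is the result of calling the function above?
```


is_palindrome("etnhxhlte")
"etnhxhlte": s[0]='e' == s[-1]='e' -> is_palindrome("tnhxhlt")
"tnhxhlt": s[0]='t' == s[-1]='t' -> is_palindrome("nhxhl")
"nhxhl": s[0]='n' != s[-1]='l' -> False
= False


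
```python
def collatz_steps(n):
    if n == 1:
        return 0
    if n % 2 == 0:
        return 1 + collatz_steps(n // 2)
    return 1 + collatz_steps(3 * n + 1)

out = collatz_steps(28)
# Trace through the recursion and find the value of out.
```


collatz_steps(28)
28 is even -> collatz_steps(14)
14 is even -> collatz_steps(7)
7 is odd -> 3*7+1 = 22 -> collatz_steps(22)
22 is even -> collatz_steps(11)
11 is odd -> 3*11+1 = 34 -> collatz_steps(34)
34 is even -> collatz_steps(17)
17 is odd -> 3*17+1 = 52 -> collatz_steps(52)
52 is even -> collatz_steps(26)
26 is even -> collatz_steps(13)
13 is odd -> 3*13+1 = 40 -> collatz_steps(40)
40 is even -> collatz_steps(20)
20 is even -> collatz_steps(10)
10 is even -> collatz_steps(5)
5 is odd -> 3*5+1 = 16 -> collatz_steps(16)
16 is even -> collatz_steps(8)
8 is even -> collatz_steps(4)
4 is even -> collatz_steps(2)
2 is even -> collatz_steps(1)
Reached 1 after 18 steps
= 18


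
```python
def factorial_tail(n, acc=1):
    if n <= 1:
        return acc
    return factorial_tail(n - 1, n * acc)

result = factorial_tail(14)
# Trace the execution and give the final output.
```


factorial_tail(14, 1)
= factorial_tail(13, 14 * 1) = factorial_tail(13, 14)
= factorial_tail(12, 13 * 14) = factorial_tail(12, 182)
= factorial_tail(11, 12 * 182) = factorial_tail(11, 2184)
= factorial_tail(10, 11 * 2184) = factorial_tail(10, 24024)
= factorial_tail(9, 10 * 24024) = factorial_tail(9, 240240)
= factorial_tail(8, 9 * 240240) = factorial_tail(8, 2162160)
= factorial_tail(7, 8 * 2162160) = factorial_tail(7, 17297280)
= factorial_tail(6, 7 * 17297280) = factorial_tail(6, 121080960)
= factorial_tail(5, 6 * 121080960) = factorial_tail(5, 726485760)
= factorial_tail(4, 5 * 726485760) = factorial_tail(4, 3632428800)
= factorial_tail(3, 4 * 3632428800) = factorial_tail(3, 14529715200)
= factorial_tail(2, 3 * 14529715200) = factorial_tail(2, 43589145600)
= factorial_tail(1, 2 * 43589145600) = factorial_tail(1, 87178291200)
n <= 1, return acc = 87178291200


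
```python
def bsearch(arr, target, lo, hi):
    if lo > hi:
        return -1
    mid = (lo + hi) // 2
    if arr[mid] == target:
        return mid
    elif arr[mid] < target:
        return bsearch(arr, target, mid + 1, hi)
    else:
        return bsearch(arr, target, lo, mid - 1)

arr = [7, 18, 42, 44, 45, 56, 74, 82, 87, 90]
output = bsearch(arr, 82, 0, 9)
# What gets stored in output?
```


bsearch(arr, 82, 0, 9)
lo=0, hi=9, mid=4, arr[mid]=45
45 < 82, search right half
lo=5, hi=9, mid=7, arr[mid]=82
arr[7] == 82, found at index 7
= 7


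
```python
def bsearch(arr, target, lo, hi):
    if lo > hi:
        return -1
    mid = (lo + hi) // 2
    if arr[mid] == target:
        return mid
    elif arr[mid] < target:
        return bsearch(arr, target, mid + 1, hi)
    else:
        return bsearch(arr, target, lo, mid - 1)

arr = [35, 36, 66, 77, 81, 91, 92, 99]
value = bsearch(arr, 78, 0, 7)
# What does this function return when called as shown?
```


bsearch(arr, 78, 0, 7)
lo=0, hi=7, mid=3, arr[mid]=77
77 < 78, search right half
lo=4, hi=7, mid=5, arr[mid]=91
91 > 78, search left half
lo=4, hi=4, mid=4, arr[mid]=81
81 > 78, search left half
lo > hi, target not found, return -1
= -1


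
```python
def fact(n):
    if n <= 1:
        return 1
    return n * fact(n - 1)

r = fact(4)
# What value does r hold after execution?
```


fact(4)
= 4 * fact(3)
= 4 * 3 * fact(2)
= 4 * 3 * 2 * fact(1)
= 4 * 3 * 2 * 1
= 24


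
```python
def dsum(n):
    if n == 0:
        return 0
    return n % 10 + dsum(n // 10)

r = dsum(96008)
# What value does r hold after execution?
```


dsum(96008)
= 8 + dsum(9600)
= 8 + 0 + dsum(960)
= 8 + 0 + 0 + dsum(96)
= 8 + 0 + 0 + 6 + dsum(9)
= 8 + 0 + 0 + 6 + 9 + dsum(0)
= 8 + 0 + 0 + 6 + 9 + 0
= 23


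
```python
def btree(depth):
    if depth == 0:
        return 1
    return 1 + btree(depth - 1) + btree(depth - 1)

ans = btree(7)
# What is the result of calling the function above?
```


btree(7)
= 1 + btree(6) + btree(6)
= 1 + 2 * btree(6)
btree(k) = 2^(k+1) - 1
btree(0) = 1
btree(1) = 3
btree(2) = 7
btree(3) = 15
btree(4) = 31
btree(7) = 2^8 - 1 = 255


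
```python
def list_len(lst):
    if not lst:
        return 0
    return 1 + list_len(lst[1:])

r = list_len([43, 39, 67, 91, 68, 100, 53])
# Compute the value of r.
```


list_len([43, 39, 67, 91, 68, 100, 53])
= 1 + list_len([39, 67, 91, 68, 100, 53])
= 1 + 1 + list_len([67, 91, 68, 100, 53])
= 1 + 1 + 1 + list_len([91, 68, 100, 53])
= 1 + 1 + 1 + 1 + list_len([68, 100, 53])
= 1 + 1 + 1 + 1 + 1 + list_len([100, 53])
= 1 + 1 + 1 + 1 + 1 + 1 + list_len([53])
= 1 + 1 + 1 + 1 + 1 + 1 + 1 + list_len([])
= 1 + 1 + 1 + 1 + 1 + 1 + 1 + 0
= 7


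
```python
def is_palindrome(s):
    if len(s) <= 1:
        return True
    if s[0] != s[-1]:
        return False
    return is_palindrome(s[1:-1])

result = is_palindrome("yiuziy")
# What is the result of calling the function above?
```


is_palindrome("yiuziy")
"yiuziy": s[0]='y' == s[-1]='y' -> is_palindrome("iuzi")
"iuzi": s[0]='i' == s[-1]='i' -> is_palindrome("uz")
"uz": s[0]='u' != s[-1]='z' -> False
= False


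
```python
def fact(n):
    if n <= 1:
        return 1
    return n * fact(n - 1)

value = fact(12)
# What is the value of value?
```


fact(12)
= 12 * fact(11)
= 12 * 11 * fact(10)
= 12 * 11 * 10 * fact(9)
= 12 * 11 * 10 * 9 * fact(8)
= 12 * 11 * 10 * 9 * 8 * fact(7)
= 12 * 11 * 10 * 9 * 8 * 7 * fact(6)
= 12 * 11 * 10 * 9 * 8 * 7 * 6 * fact(5)
= 12 * 11 * 10 * 9 * 8 * 7 * 6 * 5 * fact(4)
= 12 * 11 * 10 * 9 * 8 * 7 * 6 * 5 * 4 * fact(3)
= 12 * 11 * 10 * 9 * 8 * 7 * 6 * 5 * 4 * 3 * fact(2)
= 12 * 11 * 10 * 9 * 8 * 7 * 6 * 5 * 4 * 3 * 2 * fact(1)
= 12 * 11 * 10 * 9 * 8 * 7 * 6 * 5 * 4 * 3 * 2 * 1
= 479001600


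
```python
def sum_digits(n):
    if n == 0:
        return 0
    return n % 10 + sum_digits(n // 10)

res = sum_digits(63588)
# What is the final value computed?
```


sum_digits(63588)
= 8 + sum_digits(6358)
= 8 + 8 + sum_digits(635)
= 8 + 8 + 5 + sum_digits(63)
= 8 + 8 + 5 + 3 + sum_digits(6)
= 8 + 8 + 5 + 3 + 6 + sum_digits(0)
= 8 + 8 + 5 + 3 + 6 + 0
= 30


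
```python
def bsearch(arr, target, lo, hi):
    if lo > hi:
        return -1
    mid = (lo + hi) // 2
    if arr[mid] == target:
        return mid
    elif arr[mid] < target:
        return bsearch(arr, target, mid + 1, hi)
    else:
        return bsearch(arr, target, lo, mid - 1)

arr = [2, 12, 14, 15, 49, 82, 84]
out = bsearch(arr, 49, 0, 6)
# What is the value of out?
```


bsearch(arr, 49, 0, 6)
lo=0, hi=6, mid=3, arr[mid]=15
15 < 49, search right half
lo=4, hi=6, mid=5, arr[mid]=82
82 > 49, search left half
lo=4, hi=4, mid=4, arr[mid]=49
arr[4] == 49, found at index 4
= 4


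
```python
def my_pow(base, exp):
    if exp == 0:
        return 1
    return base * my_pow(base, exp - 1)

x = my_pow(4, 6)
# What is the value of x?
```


my_pow(4, 6)
= 4 * my_pow(4, 5)
= 4 * 4 * my_pow(4, 4)
= 4 * 4 * 4 * my_pow(4, 3)
= 4 * 4 * 4 * 4 * my_pow(4, 2)
= 4 * 4 * 4 * 4 * 4 * my_pow(4, 1)
= 4 * 4 * 4 * 4 * 4 * 4 * my_pow(4, 0)
= 4 * 4 * 4 * 4 * 4 * 4 * 1
= 4096


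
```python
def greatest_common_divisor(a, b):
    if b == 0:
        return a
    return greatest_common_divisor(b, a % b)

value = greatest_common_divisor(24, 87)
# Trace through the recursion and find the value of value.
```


greatest_common_divisor(24, 87)
= greatest_common_divisor(87, 24 % 87) = greatest_common_divisor(87, 24)
= greatest_common_divisor(24, 87 % 24) = greatest_common_divisor(24, 15)
= greatest_common_divisor(15, 24 % 15) = greatest_common_divisor(15, 9)
= greatest_common_divisor(9, 15 % 9) = greatest_common_divisor(9, 6)
= greatest_common_divisor(6, 9 % 6) = greatest_common_divisor(6, 3)
= greatest_common_divisor(3, 6 % 3) = greatest_common_divisor(3, 0)
b == 0, return a = 3


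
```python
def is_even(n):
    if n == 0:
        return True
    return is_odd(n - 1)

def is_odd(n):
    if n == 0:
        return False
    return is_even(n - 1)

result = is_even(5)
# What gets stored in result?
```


is_even(5)
= is_odd(4)
= is_even(3)
= is_odd(2)
= is_even(1)
= is_odd(0)
n == 0: return False
= False


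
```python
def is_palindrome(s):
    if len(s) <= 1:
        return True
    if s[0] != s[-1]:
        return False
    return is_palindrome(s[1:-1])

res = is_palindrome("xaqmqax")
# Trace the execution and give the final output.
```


is_palindrome("xaqmqax")
"xaqmqax": s[0]='x' == s[-1]='x' -> is_palindrome("aqmqa")
"aqmqa": s[0]='a' == s[-1]='a' -> is_palindrome("qmq")
"qmq": s[0]='q' == s[-1]='q' -> is_palindrome("m")
"m": len <= 1 -> True
= True


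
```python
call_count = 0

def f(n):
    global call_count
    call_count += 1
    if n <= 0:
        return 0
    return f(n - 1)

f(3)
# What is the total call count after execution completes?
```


f(3) calls f(2) calls ... calls f(0)
Total calls: 3 + 1 (for base case) = 4


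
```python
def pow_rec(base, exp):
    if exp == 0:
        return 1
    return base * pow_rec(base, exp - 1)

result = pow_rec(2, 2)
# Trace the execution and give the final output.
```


pow_rec(2, 2)
= 2 * pow_rec(2, 1)
= 2 * 2 * pow_rec(2, 0)
= 2 * 2 * 1
= 4


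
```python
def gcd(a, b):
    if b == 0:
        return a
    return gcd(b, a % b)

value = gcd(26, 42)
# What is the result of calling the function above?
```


gcd(26, 42)
= gcd(42, 26 % 42) = gcd(42, 26)
= gcd(26, 42 % 26) = gcd(26, 16)
= gcd(16, 26 % 16) = gcd(16, 10)
= gcd(10, 16 % 10) = gcd(10, 6)
= gcd(6, 10 % 6) = gcd(6, 4)
= gcd(4, 6 % 4) = gcd(4, 2)
= gcd(2, 4 % 2) = gcd(2, 0)
b == 0, return a = 2


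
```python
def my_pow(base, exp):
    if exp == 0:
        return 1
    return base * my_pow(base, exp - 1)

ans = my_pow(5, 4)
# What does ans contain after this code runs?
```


my_pow(5, 4)
= 5 * my_pow(5, 3)
= 5 * 5 * my_pow(5, 2)
= 5 * 5 * 5 * my_pow(5, 1)
= 5 * 5 * 5 * 5 * my_pow(5, 0)
= 5 * 5 * 5 * 5 * 1
= 625


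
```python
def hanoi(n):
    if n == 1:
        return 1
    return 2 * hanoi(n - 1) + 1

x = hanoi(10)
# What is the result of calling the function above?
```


hanoi(10)
= 2 * hanoi(9) + 1
= 2 * (2 * hanoi(8) + 1) + 1
= 2 * (2 * (2 * hanoi(7) + 1) + 1) + 1
= 2 * (2 * (2 * (2 * hanoi(6) + 1) + 1) + 1) + 1
= 2 * (2 * (2 * (2 * (2 * hanoi(5) + 1) + 1) + 1) + 1) + 1
= 2 * (2 * (2 * (2 * (2 * (2 * hanoi(4) + 1) + 1) + 1) + 1) + 1) + 1
= 2 * (2 * (2 * (2 * (2 * (2 * (2 * hanoi(3) + 1) + 1) + 1) + 1) + 1) + 1) + 1
= 2 * (2 * (2 * (2 * (2 * (2 * (2 * (2 * hanoi(2) + 1) + 1) + 1) + 1) + 1) + 1) + 1) + 1
= 2 * (2 * (2 * (2 * (2 * (2 * (2 * (2 * (2 * hanoi(1) + 1) + 1) + 1) + 1) + 1) + 1) + 1) + 1) + 1
Now compute bottom-up:
hanoi(1) = 1
hanoi(2) = 2 * 1 + 1 = 3
hanoi(3) = 2 * 3 + 1 = 7
hanoi(4) = 2 * 7 + 1 = 15
hanoi(5) = 2 * 15 + 1 = 31
hanoi(6) = 2 * 31 + 1 = 63
hanoi(7) = 2 * 63 + 1 = 127
hanoi(8) = 2 * 127 + 1 = 255
hanoi(9) = 2 * 255 + 1 = 511
hanoi(10) = 2 * 511 + 1 = 1023
= 1023


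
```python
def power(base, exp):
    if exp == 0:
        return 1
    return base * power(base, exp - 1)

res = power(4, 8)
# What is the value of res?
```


power(4, 8)
= 4 * power(4, 7)
= 4 * 4 * power(4, 6)
= 4 * 4 * 4 * power(4, 5)
= 4 * 4 * 4 * 4 * power(4, 4)
= 4 * 4 * 4 * 4 * 4 * power(4, 3)
= 4 * 4 * 4 * 4 * 4 * 4 * power(4, 2)
= 4 * 4 * 4 * 4 * 4 * 4 * 4 * power(4, 1)
= 4 * 4 * 4 * 4 * 4 * 4 * 4 * 4 * power(4, 0)
= 4 * 4 * 4 * 4 * 4 * 4 * 4 * 4 * 1
= 65536


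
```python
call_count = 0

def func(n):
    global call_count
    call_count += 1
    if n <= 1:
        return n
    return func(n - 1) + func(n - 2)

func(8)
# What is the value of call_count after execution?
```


func(8) calls func(7) and func(6); each non-base call branches into two more.
Let C(k) = total number of calls made by func(k), including the call to func(k) itself.
Base cases: C(0) = 1, C(1) = 1
Recurrence: C(k) = 1 + C(k-1) + C(k-2)
  C(2) = 1 + C(1) + C(0) = 1 + 1 + 1 = 3
  C(3) = 1 + C(2) + C(1) = 1 + 3 + 1 = 5
  C(4) = 1 + C(3) + C(2) = 1 + 5 + 3 = 9
  C(5) = 1 + C(4) + C(3) = 1 + 9 + 5 = 15
  C(6) = 1 + C(5) + C(4) = 1 + 15 + 9 = 25
  C(7) = 1 + C(6) + C(5) = 1 + 25 + 15 = 41
  C(8) = 1 + C(7) + C(6) = 1 + 41 + 25 = 67
Total calls = C(8) = 67


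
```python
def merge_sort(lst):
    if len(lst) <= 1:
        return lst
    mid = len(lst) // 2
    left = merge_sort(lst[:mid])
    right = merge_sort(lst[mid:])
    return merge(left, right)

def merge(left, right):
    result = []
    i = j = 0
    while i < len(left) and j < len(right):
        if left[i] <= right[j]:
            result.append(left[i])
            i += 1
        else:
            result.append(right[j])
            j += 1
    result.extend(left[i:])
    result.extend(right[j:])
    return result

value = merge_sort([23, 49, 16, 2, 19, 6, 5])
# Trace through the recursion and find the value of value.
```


merge_sort([23, 49, 16, 2, 19, 6, 5])
Split into [23, 49, 16] and [2, 19, 6, 5]
Left sorted: [16, 23, 49]
Right sorted: [2, 5, 6, 19]
Merge [16, 23, 49] and [2, 5, 6, 19]
= [2, 5, 6, 16, 19, 23, 49]


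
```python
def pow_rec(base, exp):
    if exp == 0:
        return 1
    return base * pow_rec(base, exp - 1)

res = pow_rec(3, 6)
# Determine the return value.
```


pow_rec(3, 6)
= 3 * pow_rec(3, 5)
= 3 * 3 * pow_rec(3, 4)
= 3 * 3 * 3 * pow_rec(3, 3)
= 3 * 3 * 3 * 3 * pow_rec(3, 2)
= 3 * 3 * 3 * 3 * 3 * pow_rec(3, 1)
= 3 * 3 * 3 * 3 * 3 * 3 * pow_rec(3, 0)
= 3 * 3 * 3 * 3 * 3 * 3 * 1
= 729


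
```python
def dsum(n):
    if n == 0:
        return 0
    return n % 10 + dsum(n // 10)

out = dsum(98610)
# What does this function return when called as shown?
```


dsum(98610)
= 0 + dsum(9861)
= 0 + 1 + dsum(986)
= 0 + 1 + 6 + dsum(98)
= 0 + 1 + 6 + 8 + dsum(9)
= 0 + 1 + 6 + 8 + 9 + dsum(0)
= 0 + 1 + 6 + 8 + 9 + 0
= 24


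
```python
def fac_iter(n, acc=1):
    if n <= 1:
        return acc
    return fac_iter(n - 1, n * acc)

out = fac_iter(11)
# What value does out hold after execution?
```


fac_iter(11, 1)
= fac_iter(10, 11 * 1) = fac_iter(10, 11)
= fac_iter(9, 10 * 11) = fac_iter(9, 110)
= fac_iter(8, 9 * 110) = fac_iter(8, 990)
= fac_iter(7, 8 * 990) = fac_iter(7, 7920)
= fac_iter(6, 7 * 7920) = fac_iter(6, 55440)
= fac_iter(5, 6 * 55440) = fac_iter(5, 332640)
= fac_iter(4, 5 * 332640) = fac_iter(4, 1663200)
= fac_iter(3, 4 * 1663200) = fac_iter(3, 6652800)
= fac_iter(2, 3 * 6652800) = fac_iter(2, 19958400)
= fac_iter(1, 2 * 19958400) = fac_iter(1, 39916800)
n <= 1, return acc = 39916800


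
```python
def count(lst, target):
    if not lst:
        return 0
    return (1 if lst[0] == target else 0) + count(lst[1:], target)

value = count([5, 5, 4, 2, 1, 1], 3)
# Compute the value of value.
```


count([5, 5, 4, 2, 1, 1], 3)
lst[0]=5 != 3: 0 + count([5, 4, 2, 1, 1], 3)
lst[0]=5 != 3: 0 + count([4, 2, 1, 1], 3)
lst[0]=4 != 3: 0 + count([2, 1, 1], 3)
lst[0]=2 != 3: 0 + count([1, 1], 3)
lst[0]=1 != 3: 0 + count([1], 3)
lst[0]=1 != 3: 0 + count([], 3)
= 0


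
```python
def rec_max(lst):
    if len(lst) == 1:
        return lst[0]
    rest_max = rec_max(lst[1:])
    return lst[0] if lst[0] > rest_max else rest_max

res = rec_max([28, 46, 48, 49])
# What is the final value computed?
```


rec_max([28, 46, 48, 49])
= compare 28 with rec_max([46, 48, 49])
= compare 46 with rec_max([48, 49])
= compare 48 with rec_max([49])
Base: rec_max([49]) = 49
compare 48 with 49: max = 49
compare 46 with 49: max = 49
compare 28 with 49: max = 49
= 49


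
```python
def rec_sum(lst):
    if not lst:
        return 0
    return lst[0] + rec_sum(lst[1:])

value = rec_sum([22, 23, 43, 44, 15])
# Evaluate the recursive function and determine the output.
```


rec_sum([22, 23, 43, 44, 15])
= 22 + rec_sum([23, 43, 44, 15])
= 22 + 23 + rec_sum([43, 44, 15])
= 22 + 23 + 43 + rec_sum([44, 15])
= 22 + 23 + 43 + 44 + rec_sum([15])
= 22 + 23 + 43 + 44 + 15 + rec_sum([])
= 22 + 23 + 43 + 44 + 15 + 0
= 147


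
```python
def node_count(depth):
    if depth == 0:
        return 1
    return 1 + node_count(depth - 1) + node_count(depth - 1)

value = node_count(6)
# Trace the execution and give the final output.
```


node_count(6)
= 1 + node_count(5) + node_count(5)
= 1 + 2 * node_count(5)
node_count(k) = 2^(k+1) - 1
node_count(0) = 1
node_count(1) = 3
node_count(2) = 7
node_count(3) = 15
node_count(4) = 31
node_count(6) = 2^7 - 1 = 127


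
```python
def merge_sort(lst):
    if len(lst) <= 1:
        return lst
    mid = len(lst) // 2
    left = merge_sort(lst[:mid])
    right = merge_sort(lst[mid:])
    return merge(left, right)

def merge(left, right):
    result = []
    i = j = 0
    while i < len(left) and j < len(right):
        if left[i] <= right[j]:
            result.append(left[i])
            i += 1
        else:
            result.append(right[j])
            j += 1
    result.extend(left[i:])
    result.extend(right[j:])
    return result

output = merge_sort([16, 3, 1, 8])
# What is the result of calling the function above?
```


merge_sort([16, 3, 1, 8])
Split into [16, 3] and [1, 8]
Left sorted: [3, 16]
Right sorted: [1, 8]
Merge [3, 16] and [1, 8]
= [1, 3, 8, 16]


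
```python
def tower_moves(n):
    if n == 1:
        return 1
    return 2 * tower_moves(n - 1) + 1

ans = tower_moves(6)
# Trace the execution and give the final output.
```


tower_moves(6)
= 2 * tower_moves(5) + 1
= 2 * (2 * tower_moves(4) + 1) + 1
= 2 * (2 * (2 * tower_moves(3) + 1) + 1) + 1
= 2 * (2 * (2 * (2 * tower_moves(2) + 1) + 1) + 1) + 1
= 2 * (2 * (2 * (2 * (2 * tower_moves(1) + 1) + 1) + 1) + 1) + 1
Now compute bottom-up:
tower_moves(1) = 1
tower_moves(2) = 2 * 1 + 1 = 3
tower_moves(3) = 2 * 3 + 1 = 7
tower_moves(4) = 2 * 7 + 1 = 15
tower_moves(5) = 2 * 15 + 1 = 31
tower_moves(6) = 2 * 31 + 1 = 63
= 63


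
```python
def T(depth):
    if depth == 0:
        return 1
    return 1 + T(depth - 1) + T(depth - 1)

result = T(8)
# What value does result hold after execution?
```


T(8)
= 1 + T(7) + T(7)
= 1 + 2 * T(7)
T(k) = 2^(k+1) - 1
T(0) = 1
T(1) = 3
T(2) = 7
T(3) = 15
T(4) = 31
T(8) = 2^9 - 1 = 511


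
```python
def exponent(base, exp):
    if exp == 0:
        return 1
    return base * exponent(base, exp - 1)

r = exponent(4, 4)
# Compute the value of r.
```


exponent(4, 4)
= 4 * exponent(4, 3)
= 4 * 4 * exponent(4, 2)
= 4 * 4 * 4 * exponent(4, 1)
= 4 * 4 * 4 * 4 * exponent(4, 0)
= 4 * 4 * 4 * 4 * 1
= 256


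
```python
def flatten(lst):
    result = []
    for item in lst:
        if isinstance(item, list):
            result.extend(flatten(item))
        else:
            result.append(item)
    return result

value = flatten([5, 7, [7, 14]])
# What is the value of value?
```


flatten([5, 7, [7, 14]])
Processing each element:
  5 is not a list -> append 5
  7 is not a list -> append 7
  [7, 14] is a list -> flatten recursively -> [7, 14]
= [5, 7, 7, 14]


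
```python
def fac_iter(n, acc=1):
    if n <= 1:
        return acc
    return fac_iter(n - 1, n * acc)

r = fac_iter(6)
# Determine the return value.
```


fac_iter(6, 1)
= fac_iter(5, 6 * 1) = fac_iter(5, 6)
= fac_iter(4, 5 * 6) = fac_iter(4, 30)
= fac_iter(3, 4 * 30) = fac_iter(3, 120)
= fac_iter(2, 3 * 120) = fac_iter(2, 360)
= fac_iter(1, 2 * 360) = fac_iter(1, 720)
n <= 1, return acc = 720


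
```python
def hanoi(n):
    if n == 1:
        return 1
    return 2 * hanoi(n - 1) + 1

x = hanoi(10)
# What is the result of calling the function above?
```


hanoi(10)
= 2 * hanoi(9) + 1
= 2 * (2 * hanoi(8) + 1) + 1
= 2 * (2 * (2 * hanoi(7) + 1) + 1) + 1
= 2 * (2 * (2 * (2 * hanoi(6) + 1) + 1) + 1) + 1
= 2 * (2 * (2 * (2 * (2 * hanoi(5) + 1) + 1) + 1) + 1) + 1
= 2 * (2 * (2 * (2 * (2 * (2 * hanoi(4) + 1) + 1) + 1) + 1) + 1) + 1
= 2 * (2 * (2 * (2 * (2 * (2 * (2 * hanoi(3) + 1) + 1) + 1) + 1) + 1) + 1) + 1
= 2 * (2 * (2 * (2 * (2 * (2 * (2 * (2 * hanoi(2) + 1) + 1) + 1) + 1) + 1) + 1) + 1) + 1
= 2 * (2 * (2 * (2 * (2 * (2 * (2 * (2 * (2 * hanoi(1) + 1) + 1) + 1) + 1) + 1) + 1) + 1) + 1) + 1
Now compute bottom-up:
hanoi(1) = 1
hanoi(2) = 2 * 1 + 1 = 3
hanoi(3) = 2 * 3 + 1 = 7
hanoi(4) = 2 * 7 + 1 = 15
hanoi(5) = 2 * 15 + 1 = 31
hanoi(6) = 2 * 31 + 1 = 63
hanoi(7) = 2 * 63 + 1 = 127
hanoi(8) = 2 * 127 + 1 = 255
hanoi(9) = 2 * 255 + 1 = 511
hanoi(10) = 2 * 511 + 1 = 1023
= 1023


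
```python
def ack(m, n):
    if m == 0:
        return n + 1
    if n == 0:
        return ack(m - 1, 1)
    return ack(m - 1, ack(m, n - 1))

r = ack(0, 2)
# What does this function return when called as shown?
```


ack(0, 2)
m == 0: return 2 + 1 = 3
= 3


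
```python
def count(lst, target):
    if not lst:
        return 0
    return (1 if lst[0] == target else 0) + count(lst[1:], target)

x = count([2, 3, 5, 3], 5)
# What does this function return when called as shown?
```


count([2, 3, 5, 3], 5)
lst[0]=2 != 5: 0 + count([3, 5, 3], 5)
lst[0]=3 != 5: 0 + count([5, 3], 5)
lst[0]=5 == 5: 1 + count([3], 5)
lst[0]=3 != 5: 0 + count([], 5)
= 1


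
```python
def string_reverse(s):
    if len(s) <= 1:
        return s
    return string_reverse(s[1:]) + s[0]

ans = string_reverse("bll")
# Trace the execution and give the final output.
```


string_reverse("bll")
= string_reverse("ll") + "b"
= string_reverse("l") + "l" + "b"
= "l" + "l" + "b"
= "llb"


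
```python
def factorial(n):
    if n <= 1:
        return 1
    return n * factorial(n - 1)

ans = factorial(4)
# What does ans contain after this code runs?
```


factorial(4)
= 4 * factorial(3)
= 4 * 3 * factorial(2)
= 4 * 3 * 2 * factorial(1)
= 4 * 3 * 2 * 1
= 24


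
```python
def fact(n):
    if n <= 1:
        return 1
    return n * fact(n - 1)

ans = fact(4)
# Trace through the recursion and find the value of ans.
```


fact(4)
= 4 * fact(3)
= 4 * 3 * fact(2)
= 4 * 3 * 2 * fact(1)
= 4 * 3 * 2 * 1
= 24


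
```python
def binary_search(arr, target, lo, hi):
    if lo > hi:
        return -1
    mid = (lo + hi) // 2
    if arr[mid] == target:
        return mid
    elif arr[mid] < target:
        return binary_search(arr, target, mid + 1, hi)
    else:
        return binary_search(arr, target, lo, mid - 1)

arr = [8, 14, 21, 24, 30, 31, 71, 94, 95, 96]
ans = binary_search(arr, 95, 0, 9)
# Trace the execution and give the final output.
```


binary_search(arr, 95, 0, 9)
lo=0, hi=9, mid=4, arr[mid]=30
30 < 95, search right half
lo=5, hi=9, mid=7, arr[mid]=94
94 < 95, search right half
lo=8, hi=9, mid=8, arr[mid]=95
arr[8] == 95, found at index 8
= 8


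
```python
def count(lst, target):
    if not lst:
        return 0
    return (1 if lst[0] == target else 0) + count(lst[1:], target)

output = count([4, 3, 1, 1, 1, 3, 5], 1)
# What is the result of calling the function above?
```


count([4, 3, 1, 1, 1, 3, 5], 1)
lst[0]=4 != 1: 0 + count([3, 1, 1, 1, 3, 5], 1)
lst[0]=3 != 1: 0 + count([1, 1, 1, 3, 5], 1)
lst[0]=1 == 1: 1 + count([1, 1, 3, 5], 1)
lst[0]=1 == 1: 1 + count([1, 3, 5], 1)
lst[0]=1 == 1: 1 + count([3, 5], 1)
lst[0]=3 != 1: 0 + count([5], 1)
lst[0]=5 != 1: 0 + count([], 1)
= 3


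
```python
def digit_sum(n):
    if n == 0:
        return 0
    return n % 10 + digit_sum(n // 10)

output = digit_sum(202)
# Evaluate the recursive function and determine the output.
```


digit_sum(202)
= 2 + digit_sum(20)
= 2 + 0 + digit_sum(2)
= 2 + 0 + 2 + digit_sum(0)
= 2 + 0 + 2 + 0
= 4


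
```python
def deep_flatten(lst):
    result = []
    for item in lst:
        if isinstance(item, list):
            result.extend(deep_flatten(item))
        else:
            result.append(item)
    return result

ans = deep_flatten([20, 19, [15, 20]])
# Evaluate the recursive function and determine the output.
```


deep_flatten([20, 19, [15, 20]])
Processing each element:
  20 is not a list -> append 20
  19 is not a list -> append 19
  [15, 20] is a list -> deep_flatten recursively -> [15, 20]
= [20, 19, 15, 20]


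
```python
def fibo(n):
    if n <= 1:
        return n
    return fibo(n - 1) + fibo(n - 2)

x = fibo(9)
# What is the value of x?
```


fibo(9)
= fibo(8) + fibo(7)
= (fibo(7) + fibo(6)) + fibo(7)
Computing bottom-up: fibo(0)=0, fibo(1)=1, fibo(2)=1, fibo(3)=2, fibo(4)=3, fibo(5)=5, fibo(6)=8, fibo(7)=13, fibo(8)=21, fibo(9)=34
= 34


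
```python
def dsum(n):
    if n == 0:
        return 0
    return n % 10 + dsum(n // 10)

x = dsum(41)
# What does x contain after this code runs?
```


dsum(41)
= 1 + dsum(4)
= 1 + 4 + dsum(0)
= 1 + 4 + 0
= 5


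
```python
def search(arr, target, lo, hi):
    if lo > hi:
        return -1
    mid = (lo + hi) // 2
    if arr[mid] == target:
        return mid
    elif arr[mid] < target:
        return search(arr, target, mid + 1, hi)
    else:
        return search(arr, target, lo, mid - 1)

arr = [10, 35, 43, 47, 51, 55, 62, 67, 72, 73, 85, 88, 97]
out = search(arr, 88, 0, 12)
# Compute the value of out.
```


search(arr, 88, 0, 12)
lo=0, hi=12, mid=6, arr[mid]=62
62 < 88, search right half
lo=7, hi=12, mid=9, arr[mid]=73
73 < 88, search right half
lo=10, hi=12, mid=11, arr[mid]=88
arr[11] == 88, found at index 11
= 11


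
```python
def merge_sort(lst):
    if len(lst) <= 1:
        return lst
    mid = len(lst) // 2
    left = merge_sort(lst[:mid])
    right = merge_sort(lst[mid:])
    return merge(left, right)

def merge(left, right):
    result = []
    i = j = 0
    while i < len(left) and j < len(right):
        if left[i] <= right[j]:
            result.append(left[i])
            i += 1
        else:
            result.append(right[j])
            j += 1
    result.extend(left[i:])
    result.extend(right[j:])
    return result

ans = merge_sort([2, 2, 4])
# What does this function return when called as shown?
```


merge_sort([2, 2, 4])
Split into [2] and [2, 4]
Left sorted: [2]
Right sorted: [2, 4]
Merge [2] and [2, 4]
= [2, 2, 4]
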